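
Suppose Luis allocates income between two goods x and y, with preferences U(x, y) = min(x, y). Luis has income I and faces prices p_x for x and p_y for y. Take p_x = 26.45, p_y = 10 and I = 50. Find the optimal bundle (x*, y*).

With perfect complements, no substitution: consume in ratio x:y = 1:1.
Budget: p_x·x + p_y·x = I, so (p_x + p_y)·x = I.
Demand: x*(p_x,p_y,I) = I/(p_x + p_y), y* = I/(p_x + p_y).
Here 26.45 + 10 = 36.45, giving x* = 1.3717 and y* = 1.3717.

x* = 1.3717, y* = 1.3717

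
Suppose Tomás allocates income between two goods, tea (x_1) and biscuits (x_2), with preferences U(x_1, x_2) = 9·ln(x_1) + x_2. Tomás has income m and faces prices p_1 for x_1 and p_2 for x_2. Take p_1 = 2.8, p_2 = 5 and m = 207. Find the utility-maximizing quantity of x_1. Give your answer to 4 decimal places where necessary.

x_1* = 16.0714

Set MRS = p_1/p_2: (9/x_1)/1 = p_1/p_2.
So x_1*(p_1,p_2) = 9·p_2/p_1, independent of income; and x_2* = (m − 9·p_2)/p_2.
At the given prices: x_1* = 9·5/2.8 = 16.0714.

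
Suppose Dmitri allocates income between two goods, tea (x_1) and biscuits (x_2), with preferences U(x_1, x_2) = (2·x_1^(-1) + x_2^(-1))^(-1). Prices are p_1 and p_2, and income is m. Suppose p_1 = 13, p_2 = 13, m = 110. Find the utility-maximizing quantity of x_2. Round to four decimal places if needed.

From the CES first-order condition, 2·(x_2/x_1)^(2) = p_1/p_2.
Hence x_2/x_1 = ((1/2)·p_1/p_2)^(1/(2)), i.e. raised to the 0.5 power.
Substitute x_2 = (x_2/x_1)·x_1 into the budget: x_1* = m/(p_1 + p_2·(x_2/x_1)).
Numerically x_2/x_1 = 0.707107, so x_1* = 110/(13 + 13·0.707107) = 4.9567 and x_2* = 0.707107·4.9567 = 3.5049.

x_2* = 3.5049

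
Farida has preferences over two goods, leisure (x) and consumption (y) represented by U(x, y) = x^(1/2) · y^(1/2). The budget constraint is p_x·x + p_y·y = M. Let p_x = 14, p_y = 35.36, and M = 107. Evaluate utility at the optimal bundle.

V = 2.4045

MU_x/MU_y = (0.5·y)/(0.5·x); tangency sets this equal to p_x/p_y.
Rearranging, p_y·y = p_x·x. Substituting into the budget gives p_x·x·(1 + 1) = M.
Demand: x*(p_x,p_y,M) = 0.5·M/p_x and y* = 0.5·M/p_y.
At p_x=14, p_y=35.36, M=107: x* = 0.5·107/14 = 3.8214, y* = 1.513.
Utility at the optimum: U(3.8214, 1.513) = 2.4045.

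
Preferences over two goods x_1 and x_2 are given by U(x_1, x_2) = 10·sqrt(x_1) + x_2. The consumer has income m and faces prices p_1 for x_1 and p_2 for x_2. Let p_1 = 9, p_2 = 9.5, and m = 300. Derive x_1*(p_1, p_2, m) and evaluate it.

Set MRS = p_1/p_2: 5·x_1^(−1/2) = p_1/p_2.
Thus x_1* = (5·p_2/p_1)² — independent of m — with the rest of income spent on x_2.
Plugging in: x_1* = (5·9.5/9)² = 27.8549.

x_1* = 27.8549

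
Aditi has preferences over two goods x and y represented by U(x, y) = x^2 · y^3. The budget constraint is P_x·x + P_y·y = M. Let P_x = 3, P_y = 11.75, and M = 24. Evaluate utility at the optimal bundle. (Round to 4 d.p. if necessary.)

At P_x=3, P_y=11.75, M=24: x* = 0.4·24/3 = 3.2, y* = 1.2255.
Utility at the optimum: U(3.2, 1.2255) = 18.8484.

V = 18.8484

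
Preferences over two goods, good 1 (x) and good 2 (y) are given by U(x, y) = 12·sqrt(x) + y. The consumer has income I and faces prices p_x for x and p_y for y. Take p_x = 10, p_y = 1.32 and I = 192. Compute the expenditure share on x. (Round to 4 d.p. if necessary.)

share on x = 0.0327

Utility is quasi-linear in y; the FOC for x is 6/√x = p_x/p_y.
Solve: √x = 6·p_y/p_x, so x*(p_x,p_y) = (6·p_y/p_x)², and y* = (I − p_x·x*)/p_y.
Plugging in: x* = (6·1.32/10)² = 0.6273, y* = 140.7025.
Expenditure on x: 10·0.6273 = 6.2726; share = 0.0327.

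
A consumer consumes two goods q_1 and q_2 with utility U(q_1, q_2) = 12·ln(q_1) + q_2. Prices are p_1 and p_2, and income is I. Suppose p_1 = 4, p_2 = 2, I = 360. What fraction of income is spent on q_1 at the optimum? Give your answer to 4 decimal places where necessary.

Set MRS = p_1/p_2: (12/q_1)/1 = p_1/p_2.
So q_1*(p_1,p_2) = 12·p_2/p_1, independent of income; and q_2* = (I − 12·p_2)/p_2.
At the given prices: q_1* = 12·2/4 = 6, and q_2* = 168.
Expenditure on q_1: 4·6 = 24; share = 0.0667.

share on q_1 = 0.0667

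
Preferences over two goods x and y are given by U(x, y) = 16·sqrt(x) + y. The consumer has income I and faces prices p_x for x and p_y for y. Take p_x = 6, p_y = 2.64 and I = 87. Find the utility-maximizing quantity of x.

x* = 12.3904

Set MRS = p_x/p_y: 8·x^(−1/2) = p_x/p_y.
Thus x* = (8·p_y/p_x)² — independent of I — with the rest of income spent on y.
Plugging in: x* = (8·2.64/6)² = 12.3904.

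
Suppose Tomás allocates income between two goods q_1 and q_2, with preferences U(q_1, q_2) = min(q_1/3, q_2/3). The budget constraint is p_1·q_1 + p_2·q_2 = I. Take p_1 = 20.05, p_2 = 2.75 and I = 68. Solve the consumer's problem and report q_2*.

Leontief preferences: the optimum is at the kink where q_1/3 = q_2/3, i.e. q_2 = q_1.
Budget: p_1·q_1 + p_2·q_1 = I, so (3·p_1 + 3·p_2)·q_1 = 3·I.
Demand: q_1*(p_1,p_2,I) = 3·I/(3·p_1 + 3·p_2), q_2* = 3·I/(3·p_1 + 3·p_2).
Here 3·20.05 + 3·2.75 = 68.4, giving q_2* = 2.9825.

q_2* = 2.9825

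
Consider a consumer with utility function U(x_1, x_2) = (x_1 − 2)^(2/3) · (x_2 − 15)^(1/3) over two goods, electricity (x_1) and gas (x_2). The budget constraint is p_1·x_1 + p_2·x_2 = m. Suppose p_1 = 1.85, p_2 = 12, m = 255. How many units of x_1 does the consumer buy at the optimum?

x_1* = 27.6937

This is Cobb-Douglas in (x_1−2, x_2−15): tangency gives 2/3·p_2·(x_2−15) = 1/3·p_1·(x_1−2).
Substituting into the budget: x_1* = 2 + 2/3·(m − 2·p_1 − 15·p_2)/p_1, and x_2* = 15 + 1/3·(…)/p_2.
Discretionary income = 255 − 2·1.85 − 15·12 = 71.3; x_1* = 2 + 2/3·71.3/1.85 = 27.6937.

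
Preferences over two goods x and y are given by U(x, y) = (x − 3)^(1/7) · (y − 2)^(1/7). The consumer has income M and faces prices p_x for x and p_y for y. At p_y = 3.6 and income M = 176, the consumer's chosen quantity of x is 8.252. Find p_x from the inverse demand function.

p_x = 12.5

Let x' = x−3, y' = y−2. MRS = y'/x' = p_x/p_y.
Substituting into the budget: x* = 3 + 0.5·(M − 3·p_x − 2·p_y)/p_x, and y* = 2 + 0.5·(…)/p_y.
Set x* = 8.252 in the demand function and solve for p_x: p_x = 12.5.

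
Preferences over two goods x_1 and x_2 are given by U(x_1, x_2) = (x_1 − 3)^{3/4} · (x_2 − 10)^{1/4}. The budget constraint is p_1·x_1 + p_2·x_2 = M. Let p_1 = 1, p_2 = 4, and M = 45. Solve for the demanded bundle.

x_1* = 4.5, x_2* = 10.125

MRS = 3·(x_2−10)/(x_1−3). Tangency with p_1/p_2 gives x_2−10 = (1/3)·(p_1/p_2)·(x_1−3).
Substituting into the budget: x_1* = 3 + 0.75·(M − 3·p_1 − 10·p_2)/p_1, and x_2* = 10 + 0.25·(…)/p_2.
Discretionary income = 45 − 3·1 − 10·4 = 2; x_1* = 3 + 0.75·2/1 = 4.5; x_2* = 10 + 0.25·2/4 = 10.125.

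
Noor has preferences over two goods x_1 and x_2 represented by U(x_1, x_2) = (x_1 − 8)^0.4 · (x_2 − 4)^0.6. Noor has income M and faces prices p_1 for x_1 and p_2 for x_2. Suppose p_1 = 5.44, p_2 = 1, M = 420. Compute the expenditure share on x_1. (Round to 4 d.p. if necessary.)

Let x_1' = x_1−8, x_2' = x_2−4. MRS = (2/3)·x_2'/x_1' = p_1/p_2.
Substituting into the budget: x_1* = 8 + 0.4·(M − 8·p_1 − 4·p_2)/p_1, and x_2* = 4 + 0.6·(…)/p_2.
Discretionary income = 420 − 8·5.44 − 4·1 = 372.48; x_1* = 8 + 0.4·372.48/5.44 = 35.3882; x_2* = 4 + 0.6·372.48/1 = 227.488.
Expenditure on x_1: 5.44·35.3882 = 192.512; share = 0.4584.

share on x_1 = 0.4584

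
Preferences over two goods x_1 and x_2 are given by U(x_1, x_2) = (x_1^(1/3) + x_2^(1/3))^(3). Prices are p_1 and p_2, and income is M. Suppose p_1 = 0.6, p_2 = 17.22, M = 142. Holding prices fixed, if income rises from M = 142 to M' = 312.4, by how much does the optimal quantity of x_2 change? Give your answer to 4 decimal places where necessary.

Δx_2* = 1.5566

MU_x_1 ∝ x_1^(-2/3), MU_x_2 ∝ x_2^(-2/3), so MRS = (x_2/x_1)^(2/3) = p_1/p_2.
Hence x_2/x_1 = (p_1/p_2)^(1/(2/3)), i.e. raised to the 1.5 power.
With the ratio pinned down, the budget gives x_1* = M/(p_1 + p_2·(x_2/x_1)) and x_2* = (x_2/x_1)·x_1*.
Numerically x_2/x_1 = 0.006504, so x_1* = 142/(0.6 + 17.22·0.006504) = 199.4388 and x_2* = 0.006504·199.4388 = 1.2971.
At M' = 312.4: x_2* = 2.8537. Change: 2.8537 − 1.2971 = 1.5566.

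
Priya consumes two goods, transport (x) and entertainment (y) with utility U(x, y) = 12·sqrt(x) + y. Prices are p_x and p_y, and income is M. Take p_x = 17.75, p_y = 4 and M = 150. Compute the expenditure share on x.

share on x = 0.2163

Set MRS = p_x/p_y: 6·x^(−1/2) = p_x/p_y.
Solve: √x = 6·p_y/p_x, so x*(p_x,p_y) = (6·p_y/p_x)², and y* = (M − p_x·x*)/p_y.
Plugging in: x* = (6·4/17.75)² = 1.8282, y* = 29.3873.
Expenditure on x: 17.75·1.8282 = 32.4507; share = 0.2163.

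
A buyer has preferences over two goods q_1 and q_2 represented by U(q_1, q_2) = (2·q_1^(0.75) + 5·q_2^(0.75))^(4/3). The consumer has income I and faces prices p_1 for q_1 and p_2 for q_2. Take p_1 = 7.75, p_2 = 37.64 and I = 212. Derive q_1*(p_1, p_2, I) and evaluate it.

MRS = MU_q_1/MU_q_2 = (2/5)·(q_2/q_1)^(0.25). Set equal to p_1/p_2.
Solve for the ratio: q_2/q_1 = [(5/2)·p_1/p_2]^(4).
With the ratio pinned down, the budget gives q_1* = I/(p_1 + p_2·(q_2/q_1)) and q_2* = (q_2/q_1)·q_1*.
Numerically q_2/q_1 = 0.070205, so q_1* = 212/(7.75 + 37.64·0.070205) = 20.3993.

q_1* = 20.3993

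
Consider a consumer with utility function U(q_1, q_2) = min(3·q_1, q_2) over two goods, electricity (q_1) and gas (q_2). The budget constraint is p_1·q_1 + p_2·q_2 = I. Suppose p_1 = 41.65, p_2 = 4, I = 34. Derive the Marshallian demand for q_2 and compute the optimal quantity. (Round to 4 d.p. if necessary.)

Leontief preferences: the optimum is at the kink where q_1/1 = q_2/3, i.e. q_2 = 3·q_1.
Budget: p_1·q_1 + p_2·3·q_1 = I, so (p_1 + 3·p_2)·q_1 = I.
Demand: q_1*(p_1,p_2,I) = I/(p_1 + 3·p_2), q_2* = 3·I/(p_1 + 3·p_2).
Here 41.65 + 3·4 = 53.65, giving q_2* = 1.9012.

q_2* = 1.9012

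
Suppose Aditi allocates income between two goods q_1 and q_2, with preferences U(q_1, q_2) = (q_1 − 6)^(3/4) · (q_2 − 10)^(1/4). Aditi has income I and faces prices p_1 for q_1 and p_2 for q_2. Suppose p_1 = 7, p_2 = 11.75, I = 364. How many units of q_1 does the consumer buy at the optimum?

MRS = 3·(q_2−10)/(q_1−6). Tangency with p_1/p_2 gives q_2−10 = (1/3)·(p_1/p_2)·(q_1−6).
After buying the subsistence bundle (6, 10), a share 0.75 of the remaining income goes to q_1: q_1* = 6 + 0.75·(I − 6p_1 − 10p_2)/p_1.
Discretionary income = 364 − 6·7 − 10·11.75 = 204.5; q_1* = 6 + 0.75·204.5/7 = 27.9107.

q_1* = 27.9107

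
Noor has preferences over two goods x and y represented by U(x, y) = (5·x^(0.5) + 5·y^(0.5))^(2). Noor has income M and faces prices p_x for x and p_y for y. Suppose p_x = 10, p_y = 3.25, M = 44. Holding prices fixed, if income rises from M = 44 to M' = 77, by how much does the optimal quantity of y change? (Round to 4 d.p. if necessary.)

Δy* = 7.6633

From the CES first-order condition, (y/x)^(0.5) = p_x/p_y.
Hence y/x = (p_x/p_y)^(1/(0.5)), i.e. raised to the 2 power.
Substitute y = (y/x)·x into the budget: x* = M/(p_x + p_y·(y/x)).
Numerically y/x = 9.467456, so x* = 44/(10 + 3.25·9.467456) = 1.0792 and y* = 9.467456·1.0792 = 10.2177.
At M' = 77: y* = 17.881. Change: 17.881 − 10.2177 = 7.6633.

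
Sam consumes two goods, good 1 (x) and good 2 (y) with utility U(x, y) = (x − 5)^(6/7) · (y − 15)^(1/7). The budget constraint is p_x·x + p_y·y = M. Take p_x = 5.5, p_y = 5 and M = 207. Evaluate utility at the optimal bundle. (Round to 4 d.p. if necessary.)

V = 12.7807

This is Cobb-Douglas in (x−5, y−15): tangency gives 6/7·p_y·(y−15) = 1/7·p_x·(x−5).
Substituting into the budget: x* = 5 + 6/7·(M − 5·p_x − 15·p_y)/p_x, and y* = 15 + 1/7·(…)/p_y.
Discretionary income = 207 − 5·5.5 − 15·5 = 104.5; x* = 5 + 6/7·104.5/5.5 = 21.2857; y* = 15 + 1/7·104.5/5 = 17.9857.
Utility at the optimum: U(21.2857, 17.9857) = 12.7807.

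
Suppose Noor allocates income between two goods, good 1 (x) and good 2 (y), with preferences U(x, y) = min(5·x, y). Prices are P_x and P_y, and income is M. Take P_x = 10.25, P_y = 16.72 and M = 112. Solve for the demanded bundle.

x* = 1.1934, y* = 5.967

Leontief preferences: the optimum is at the kink where x/1 = y/5, i.e. y = 5·x.
Budget: P_x·x + P_y·5·x = M, so (P_x + 5·P_y)·x = M.
Demand: x*(P_x,P_y,M) = M/(P_x + 5·P_y), y* = 5·M/(P_x + 5·P_y).
Here 10.25 + 5·16.72 = 93.85, giving x* = 1.1934 and y* = 5.967.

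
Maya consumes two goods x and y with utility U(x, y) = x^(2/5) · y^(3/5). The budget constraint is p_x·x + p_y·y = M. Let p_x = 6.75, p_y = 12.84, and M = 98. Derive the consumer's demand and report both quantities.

MU_x/MU_y = (0.4·y)/(0.6·x); tangency sets this equal to p_x/p_y.
So 0.4·p_y·y = 0.6·p_x·x; combined with the budget, a share 0.4 of income goes to x.
Demand: x*(p_x,p_y,M) = 0.4·M/p_x and y* = 0.6·M/p_y.
At p_x=6.75, p_y=12.84, M=98: x* = 0.4·98/6.75 = 5.8074, y* = 4.5794.

x* = 5.8074, y* = 4.5794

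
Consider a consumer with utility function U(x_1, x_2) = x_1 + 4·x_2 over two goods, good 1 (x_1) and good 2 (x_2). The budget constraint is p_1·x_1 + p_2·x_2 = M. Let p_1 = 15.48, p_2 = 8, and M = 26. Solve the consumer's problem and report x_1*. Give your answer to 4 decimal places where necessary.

x_1* = 0

Numerically: x_1* = 0, x_2* = 3.25.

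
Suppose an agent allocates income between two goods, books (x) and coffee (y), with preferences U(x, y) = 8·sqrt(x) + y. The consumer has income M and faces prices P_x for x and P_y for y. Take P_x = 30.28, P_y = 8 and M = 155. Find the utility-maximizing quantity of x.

Set MRS = P_x/P_y: 4·x^(−1/2) = P_x/P_y.
Thus x* = (4·P_y/P_x)² — independent of M — with the rest of income spent on y.
Plugging in: x* = (4·8/30.28)² = 1.1168.

x* = 1.1168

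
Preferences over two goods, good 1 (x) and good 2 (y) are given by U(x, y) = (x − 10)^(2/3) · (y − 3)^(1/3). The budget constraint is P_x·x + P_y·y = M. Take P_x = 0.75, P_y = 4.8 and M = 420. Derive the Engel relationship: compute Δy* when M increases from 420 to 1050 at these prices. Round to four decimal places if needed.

Δy* = 43.75

After buying the subsistence bundle (10, 3), a share 2/3 of the remaining income goes to x: x* = 10 + 2/3·(M − 10P_x − 3P_y)/P_x.
Discretionary income = 420 − 10·0.75 − 3·4.8 = 398.1; y* = 3 + 1/3·398.1/4.8 = 30.6458.
At M' = 1050: y* = 74.3958. Change: 74.3958 − 30.6458 = 43.75.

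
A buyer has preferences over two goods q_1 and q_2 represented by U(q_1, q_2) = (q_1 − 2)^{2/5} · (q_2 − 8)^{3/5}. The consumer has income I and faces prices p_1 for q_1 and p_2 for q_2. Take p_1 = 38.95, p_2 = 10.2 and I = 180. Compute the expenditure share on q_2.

share on q_2 = 0.5217

This is Cobb-Douglas in (q_1−2, q_2−8): tangency gives 0.4·p_2·(q_2−8) = 0.6·p_1·(q_1−2).
Substituting into the budget: q_1* = 2 + 0.4·(I − 2·p_1 − 8·p_2)/p_1, and q_2* = 8 + 0.6·(…)/p_2.
Discretionary income = 180 − 2·38.95 − 8·10.2 = 20.5; q_1* = 2 + 0.4·20.5/38.95 = 2.2105; q_2* = 8 + 0.6·20.5/10.2 = 9.2059.
Expenditure on q_2: 10.2·9.2059 = 93.9; share = 0.5217.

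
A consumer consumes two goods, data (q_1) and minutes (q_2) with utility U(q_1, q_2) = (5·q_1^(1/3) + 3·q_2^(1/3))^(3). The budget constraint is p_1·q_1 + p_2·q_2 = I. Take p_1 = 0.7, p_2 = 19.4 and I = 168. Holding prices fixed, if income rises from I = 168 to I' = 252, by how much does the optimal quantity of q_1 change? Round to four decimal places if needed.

MRS = MU_q_1/MU_q_2 = (5/3)·(q_2/q_1)^(2/3). Set equal to p_1/p_2.
Hence q_2/q_1 = ((3/5)·p_1/p_2)^(1/(2/3)), i.e. raised to the 1.5 power.
With the ratio pinned down, the budget gives q_1* = I/(p_1 + p_2·(q_2/q_1)) and q_2* = (q_2/q_1)·q_1*.
Numerically q_2/q_1 = 0.003185, so q_1* = 168/(0.7 + 19.4·0.003185) = 220.531.
At I' = 252: q_1* = 330.7964. Change: 330.7964 − 220.531 = 110.2655.

Δq_1* = 110.2655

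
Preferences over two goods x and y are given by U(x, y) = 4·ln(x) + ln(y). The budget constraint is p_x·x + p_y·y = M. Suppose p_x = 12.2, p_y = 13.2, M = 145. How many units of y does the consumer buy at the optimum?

y* = 2.197

MU_x/MU_y = (4·y)/(x); tangency sets this equal to p_x/p_y.
Rearranging, p_y·y = (1/4)·p_x·x. Substituting into the budget gives p_x·x·(1 + (1/4)) = M.
Demand: x*(p_x,p_y,M) = 0.8·M/p_x and y* = 0.2·M/p_y.
At p_x=12.2, p_y=13.2, M=145: y* = 0.2·145/13.2 = 2.197.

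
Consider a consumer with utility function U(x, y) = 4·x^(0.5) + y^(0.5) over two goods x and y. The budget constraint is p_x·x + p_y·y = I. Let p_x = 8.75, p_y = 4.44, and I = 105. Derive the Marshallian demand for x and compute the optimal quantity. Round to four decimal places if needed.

From the CES first-order condition, 4·(y/x)^(0.5) = p_x/p_y.
Hence y/x = ((1/4)·p_x/p_y)^(1/(0.5)), i.e. raised to the 2 power.
With the ratio pinned down, the budget gives x* = I/(p_x + p_y·(y/x)) and y* = (y/x)·x*.
Numerically y/x = 0.242734, so x* = 105/(8.75 + 4.44·0.242734) = 10.684.

x* = 10.684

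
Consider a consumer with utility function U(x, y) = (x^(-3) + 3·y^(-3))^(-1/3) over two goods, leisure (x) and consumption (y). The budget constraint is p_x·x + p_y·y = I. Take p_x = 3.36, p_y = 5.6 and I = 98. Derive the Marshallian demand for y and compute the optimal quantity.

From the CES first-order condition, (1/3)·(y/x)^(4) = p_x/p_y.
Solve for the ratio: y/x = [3·p_x/p_y]^(0.25).
Substitute y = (y/x)·x into the budget: x* = I/(p_x + p_y·(y/x)).
Numerically y/x = 1.158292, so x* = 98/(3.36 + 5.6·1.158292) = 9.9528 and y* = 1.158292·9.9528 = 11.5283.

y* = 11.5283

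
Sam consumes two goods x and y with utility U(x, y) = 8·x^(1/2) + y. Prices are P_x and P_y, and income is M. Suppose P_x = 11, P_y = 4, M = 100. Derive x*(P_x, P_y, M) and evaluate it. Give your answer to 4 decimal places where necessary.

x* = 2.1157

Utility is quasi-linear in y; the FOC for x is 4/√x = P_x/P_y.
Solve: √x = 4·P_y/P_x, so x*(P_x,P_y) = (4·P_y/P_x)², and y* = (M − P_x·x*)/P_y.
Plugging in: x* = (4·4/11)² = 2.1157.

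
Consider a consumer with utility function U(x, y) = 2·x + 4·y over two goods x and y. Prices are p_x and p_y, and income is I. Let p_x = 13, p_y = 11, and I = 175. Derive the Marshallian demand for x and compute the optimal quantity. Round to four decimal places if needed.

Linear utility — the consumer picks whichever good has higher MU/price: 2/13 = 0.1538 vs 4/11 = 0.3636.
y gives more utility per dollar, so spend all income on y: y* = I/p_y, x* = 0.
Numerically: x* = 0, y* = 15.9091.

x* = 0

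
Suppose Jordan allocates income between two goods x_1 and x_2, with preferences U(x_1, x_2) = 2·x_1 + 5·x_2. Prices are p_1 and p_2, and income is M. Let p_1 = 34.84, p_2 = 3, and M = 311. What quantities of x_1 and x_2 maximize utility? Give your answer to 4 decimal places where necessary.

x_1* = 0, x_2* = 103.6667

Perfect substitutes: compare marginal utility per dollar. 2/p_1 vs 5/p_2 → 0.0574 vs 1.6667.
x_2 gives more utility per dollar, so spend all income on x_2: x_2* = M/p_2, x_1* = 0.
Numerically: x_1* = 0, x_2* = 103.6667.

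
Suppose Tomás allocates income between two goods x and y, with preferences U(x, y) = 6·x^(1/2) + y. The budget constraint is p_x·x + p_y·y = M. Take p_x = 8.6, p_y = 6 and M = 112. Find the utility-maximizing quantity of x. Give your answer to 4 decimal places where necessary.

x* = 4.3807

MU_x = 3/√x, MU_y = 1. Tangency: 3/√x = p_x/p_y.
Thus x* = (3·p_y/p_x)² — independent of M — with the rest of income spent on y.
Plugging in: x* = (3·6/8.6)² = 4.3807.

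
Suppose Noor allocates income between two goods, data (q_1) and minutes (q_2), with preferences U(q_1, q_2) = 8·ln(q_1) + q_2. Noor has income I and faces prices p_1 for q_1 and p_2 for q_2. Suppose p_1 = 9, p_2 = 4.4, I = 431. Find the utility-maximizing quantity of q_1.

q_1* = 3.9111

Set MRS = p_1/p_2: (8/q_1)/1 = p_1/p_2.
So q_1*(p_1,p_2) = 8·p_2/p_1, independent of income; and q_2* = (I − 8·p_2)/p_2.
At the given prices: q_1* = 8·4.4/9 = 3.9111.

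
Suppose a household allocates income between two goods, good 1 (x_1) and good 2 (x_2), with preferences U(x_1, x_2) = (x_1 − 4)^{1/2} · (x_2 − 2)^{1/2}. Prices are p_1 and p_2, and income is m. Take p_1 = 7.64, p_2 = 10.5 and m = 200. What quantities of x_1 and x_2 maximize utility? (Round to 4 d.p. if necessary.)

x_1* = 13.7147, x_2* = 9.0686

MRS = (x_2−2)/(x_1−4). Tangency with p_1/p_2 gives x_2−2 = (p_1/p_2)·(x_1−4).
After buying the subsistence bundle (4, 2), a share 0.5 of the remaining income goes to x_1: x_1* = 4 + 0.5·(m − 4p_1 − 2p_2)/p_1.
Discretionary income = 200 − 4·7.64 − 2·10.5 = 148.44; x_1* = 4 + 0.5·148.44/7.64 = 13.7147; x_2* = 2 + 0.5·148.44/10.5 = 9.0686.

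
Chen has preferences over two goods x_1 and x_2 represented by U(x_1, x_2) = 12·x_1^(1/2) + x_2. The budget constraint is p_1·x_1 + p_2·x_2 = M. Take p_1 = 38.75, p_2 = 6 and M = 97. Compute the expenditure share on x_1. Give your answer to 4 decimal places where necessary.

share on x_1 = 0.3448

Utility is quasi-linear in x_2; the FOC for x_1 is 6/√x_1 = p_1/p_2.
Thus x_1* = (6·p_2/p_1)² — independent of M — with the rest of income spent on x_2.
Plugging in: x_1* = (6·6/38.75)² = 0.8631, x_2* = 10.5925.
Expenditure on x_1: 38.75·0.8631 = 33.4452; share = 0.3448.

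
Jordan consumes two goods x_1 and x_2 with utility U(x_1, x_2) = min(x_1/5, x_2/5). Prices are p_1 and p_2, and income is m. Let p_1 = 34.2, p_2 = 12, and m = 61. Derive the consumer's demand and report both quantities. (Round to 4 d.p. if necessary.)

x_1* = 1.3203, x_2* = 1.3203

Demand: x_1*(p_1,p_2,m) = 5·m/(5·p_1 + 5·p_2), x_2* = 5·m/(5·p_1 + 5·p_2).
Here 5·34.2 + 5·12 = 231, giving x_1* = 1.3203 and x_2* = 1.3203.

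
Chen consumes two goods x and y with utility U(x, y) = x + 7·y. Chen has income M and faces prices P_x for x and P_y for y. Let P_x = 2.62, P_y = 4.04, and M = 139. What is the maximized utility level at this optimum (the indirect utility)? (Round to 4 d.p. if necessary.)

Linear utility — the consumer picks whichever good has higher MU/price: 1/2.62 = 0.3817 vs 7/4.04 = 1.7327.
y gives more utility per dollar, so spend all income on y: y* = M/P_y, x* = 0.
Numerically: x* = 0, y* = 34.4059.
Utility at the optimum: U(0, 34.4059) = 240.8416.

V = 240.8416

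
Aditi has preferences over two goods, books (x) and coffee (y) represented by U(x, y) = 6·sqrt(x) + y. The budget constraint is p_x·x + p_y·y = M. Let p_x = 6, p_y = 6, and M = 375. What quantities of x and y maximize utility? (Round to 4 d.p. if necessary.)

x* = 9, y* = 53.5

Set MRS = p_x/p_y: 3·x^(−1/2) = p_x/p_y.
Thus x* = (3·p_y/p_x)² — independent of M — with the rest of income spent on y.
Plugging in: x* = (3·6/6)² = 9, y* = 53.5.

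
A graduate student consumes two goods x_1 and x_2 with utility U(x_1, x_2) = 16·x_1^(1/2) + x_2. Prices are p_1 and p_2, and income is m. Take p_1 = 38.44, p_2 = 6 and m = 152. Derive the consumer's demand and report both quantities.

x_1* = 1.5592, x_2* = 15.3437

MU_x_1 = 8/√x_1, MU_x_2 = 1. Tangency: 8/√x_1 = p_1/p_2.
Thus x_1* = (8·p_2/p_1)² — independent of m — with the rest of income spent on x_2.
Plugging in: x_1* = (8·6/38.44)² = 1.5592, x_2* = 15.3437.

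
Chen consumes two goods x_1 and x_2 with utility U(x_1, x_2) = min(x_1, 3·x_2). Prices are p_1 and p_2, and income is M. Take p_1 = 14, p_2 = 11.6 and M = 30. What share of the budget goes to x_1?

Here 3·14 + 11.6 = 53.6, giving x_1* = 1.6791 and x_2* = 0.5597.
Expenditure on x_1: 14·1.6791 = 23.5075; share = 0.7836.

share on x_1 = 0.7836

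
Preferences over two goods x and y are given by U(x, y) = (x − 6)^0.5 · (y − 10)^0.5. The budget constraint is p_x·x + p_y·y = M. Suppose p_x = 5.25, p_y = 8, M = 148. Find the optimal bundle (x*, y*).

Let x' = x−6, y' = y−10. MRS = y'/x' = p_x/p_y.
Substituting into the budget: x* = 6 + 0.5·(M − 6·p_x − 10·p_y)/p_x, and y* = 10 + 0.5·(…)/p_y.
Discretionary income = 148 − 6·5.25 − 10·8 = 36.5; x* = 6 + 0.5·36.5/5.25 = 9.4762; y* = 10 + 0.5·36.5/8 = 12.2812.

x* = 9.4762, y* = 12.2812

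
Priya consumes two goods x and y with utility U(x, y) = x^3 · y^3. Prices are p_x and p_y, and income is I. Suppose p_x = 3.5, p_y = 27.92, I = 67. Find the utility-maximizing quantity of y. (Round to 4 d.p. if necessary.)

Tangency: MRS = y/x = p_x/p_y.
So 3·p_y·y = 3·p_x·x; combined with the budget, a share 0.5 of income goes to x.
Demand: x*(p_x,p_y,I) = 0.5·I/p_x and y* = 0.5·I/p_y.
At p_x=3.5, p_y=27.92, I=67: y* = 0.5·67/27.92 = 1.1999.

y* = 1.1999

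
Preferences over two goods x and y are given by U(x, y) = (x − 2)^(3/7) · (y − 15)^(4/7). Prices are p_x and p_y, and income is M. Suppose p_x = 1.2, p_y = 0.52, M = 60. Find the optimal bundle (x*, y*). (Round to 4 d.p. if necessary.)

x* = 19.7857, y* = 69.7253

MRS = (3/4)·(y−15)/(x−2). Tangency with p_x/p_y gives y−15 = (4/3)·(p_x/p_y)·(x−2).
After buying the subsistence bundle (2, 15), a share 3/7 of the remaining income goes to x: x* = 2 + 3/7·(M − 2p_x − 15p_y)/p_x.
Discretionary income = 60 − 2·1.2 − 15·0.52 = 49.8; x* = 2 + 3/7·49.8/1.2 = 19.7857; y* = 15 + 4/7·49.8/0.52 = 69.7253.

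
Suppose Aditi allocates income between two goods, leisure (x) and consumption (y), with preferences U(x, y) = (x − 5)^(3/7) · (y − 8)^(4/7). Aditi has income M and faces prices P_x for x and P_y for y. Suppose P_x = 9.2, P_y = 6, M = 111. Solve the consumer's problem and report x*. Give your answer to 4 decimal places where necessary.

Let x' = x−5, y' = y−8. MRS = (3/4)·y'/x' = P_x/P_y.
After buying the subsistence bundle (5, 8), a share 3/7 of the remaining income goes to x: x* = 5 + 3/7·(M − 5P_x − 8P_y)/P_x.
Discretionary income = 111 − 5·9.2 − 8·6 = 17; x* = 5 + 3/7·17/9.2 = 5.7919.

x* = 5.7919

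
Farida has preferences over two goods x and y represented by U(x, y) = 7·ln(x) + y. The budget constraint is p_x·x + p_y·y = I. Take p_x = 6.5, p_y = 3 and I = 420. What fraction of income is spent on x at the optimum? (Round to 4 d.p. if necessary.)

Set MRS = p_x/p_y: (7/x)/1 = p_x/p_y.
So x*(p_x,p_y) = 7·p_y/p_x, independent of income; and y* = (I − 7·p_y)/p_y.
At the given prices: x* = 7·3/6.5 = 3.2308, and y* = 133.
Expenditure on x: 6.5·3.2308 = 21; share = 0.05.

share on x = 0.05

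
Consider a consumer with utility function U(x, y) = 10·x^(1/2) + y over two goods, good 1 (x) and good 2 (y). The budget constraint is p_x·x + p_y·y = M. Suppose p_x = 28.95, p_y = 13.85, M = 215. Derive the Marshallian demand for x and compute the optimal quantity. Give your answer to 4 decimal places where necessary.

x* = 5.7219

Plugging in: x* = (5·13.85/28.95)² = 5.7219.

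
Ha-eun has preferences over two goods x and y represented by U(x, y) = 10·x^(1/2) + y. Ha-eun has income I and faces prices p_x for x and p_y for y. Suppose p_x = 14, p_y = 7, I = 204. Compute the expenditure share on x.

share on x = 0.4289

Set MRS = p_x/p_y: 5·x^(−1/2) = p_x/p_y.
Solve: √x = 5·p_y/p_x, so x*(p_x,p_y) = (5·p_y/p_x)², and y* = (I − p_x·x*)/p_y.
Plugging in: x* = (5·7/14)² = 6.25, y* = 16.6429.
Expenditure on x: 14·6.25 = 87.5; share = 0.4289.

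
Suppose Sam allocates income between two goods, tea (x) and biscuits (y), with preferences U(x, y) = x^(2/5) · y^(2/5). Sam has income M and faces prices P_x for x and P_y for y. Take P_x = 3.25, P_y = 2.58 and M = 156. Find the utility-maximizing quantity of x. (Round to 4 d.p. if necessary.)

MU_x/MU_y = (0.4·y)/(0.4·x); tangency sets this equal to P_x/P_y.
Rearranging, P_y·y = P_x·x. Substituting into the budget gives P_x·x·(1 + 1) = M.
Demand: x*(P_x,P_y,M) = 0.5·M/P_x and y* = 0.5·M/P_y.
At P_x=3.25, P_y=2.58, M=156: x* = 0.5·156/3.25 = 24.

x* = 24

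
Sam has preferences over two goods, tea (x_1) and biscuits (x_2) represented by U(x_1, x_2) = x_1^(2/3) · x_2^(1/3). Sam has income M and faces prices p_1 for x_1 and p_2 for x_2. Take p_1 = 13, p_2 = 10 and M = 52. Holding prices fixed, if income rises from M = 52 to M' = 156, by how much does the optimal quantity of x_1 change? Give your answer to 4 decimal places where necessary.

Demand: x_1*(p_1,p_2,M) = 2/3·M/p_1 and x_2* = 1/3·M/p_2.
At p_1=13, p_2=10, M=52: x_1* = 2/3·52/13 = 2.6667.
At M' = 156: x_1* = 8. Change: 8 − 2.6667 = 5.3333.

Δx_1* = 5.3333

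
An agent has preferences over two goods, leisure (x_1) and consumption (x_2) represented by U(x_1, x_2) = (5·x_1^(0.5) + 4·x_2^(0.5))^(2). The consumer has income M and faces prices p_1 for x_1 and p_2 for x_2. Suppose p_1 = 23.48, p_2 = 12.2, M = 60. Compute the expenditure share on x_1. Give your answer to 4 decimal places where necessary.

From the CES first-order condition, (5/4)·(x_2/x_1)^(0.5) = p_1/p_2.
Solve for the ratio: x_2/x_1 = [(4/5)·p_1/p_2]^(2).
Substitute x_2 = (x_2/x_1)·x_1 into the budget: x_1* = M/(p_1 + p_2·(x_2/x_1)).
Numerically x_2/x_1 = 2.37059, so x_1* = 60/(23.48 + 12.2·2.37059) = 1.145 and x_2* = 2.37059·1.145 = 2.7144.
Expenditure on x_1: 23.48·1.145 = 26.8849; share = 0.4481.

share on x_1 = 0.4481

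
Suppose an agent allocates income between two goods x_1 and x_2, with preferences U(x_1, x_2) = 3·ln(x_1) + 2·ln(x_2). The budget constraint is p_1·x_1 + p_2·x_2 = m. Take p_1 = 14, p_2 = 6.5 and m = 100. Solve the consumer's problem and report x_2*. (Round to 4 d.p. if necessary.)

x_2* = 6.1538

MU_x_1/MU_x_2 = (3·x_2)/(2·x_1); tangency sets this equal to p_1/p_2.
Rearranging, p_2·x_2 = (2/3)·p_1·x_1. Substituting into the budget gives p_1·x_1·(1 + (2/3)) = m.
Demand: x_1*(p_1,p_2,m) = 0.6·m/p_1 and x_2* = 0.4·m/p_2.
At p_1=14, p_2=6.5, m=100: x_2* = 0.4·100/6.5 = 6.1538.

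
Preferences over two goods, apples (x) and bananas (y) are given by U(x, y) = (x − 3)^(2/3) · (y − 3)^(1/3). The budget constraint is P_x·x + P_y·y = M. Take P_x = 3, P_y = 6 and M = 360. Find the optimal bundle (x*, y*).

MRS = 2·(y−3)/(x−3). Tangency with P_x/P_y gives y−3 = (1/2)·(P_x/P_y)·(x−3).
Substituting into the budget: x* = 3 + 2/3·(M − 3·P_x − 3·P_y)/P_x, and y* = 3 + 1/3·(…)/P_y.
Discretionary income = 360 − 3·3 − 3·6 = 333; x* = 3 + 2/3·333/3 = 77; y* = 3 + 1/3·333/6 = 21.5.

x* = 77, y* = 21.5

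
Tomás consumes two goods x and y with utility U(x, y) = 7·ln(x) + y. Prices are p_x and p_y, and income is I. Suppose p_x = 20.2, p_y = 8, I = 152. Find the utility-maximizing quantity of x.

x* = 2.7723

Set MRS = p_x/p_y: (7/x)/1 = p_x/p_y.
So x*(p_x,p_y) = 7·p_y/p_x, independent of income; and y* = (I − 7·p_y)/p_y.
At the given prices: x* = 7·8/20.2 = 2.7723.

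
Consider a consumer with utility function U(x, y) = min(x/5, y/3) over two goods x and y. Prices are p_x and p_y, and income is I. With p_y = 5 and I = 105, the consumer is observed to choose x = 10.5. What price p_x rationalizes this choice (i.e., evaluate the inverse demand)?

p_x = 7

Leontief preferences: the optimum is at the kink where x/5 = y/3, i.e. y = (3/5)·x.
Budget: p_x·x + p_y·(3/5)·x = I, so (5·p_x + 3·p_y)·x = 5·I.
Demand: x*(p_x,p_y,I) = 5·I/(5·p_x + 3·p_y), y* = 3·I/(5·p_x + 3·p_y).
Set x* = 10.5 in the demand function and solve for p_x: p_x = 7.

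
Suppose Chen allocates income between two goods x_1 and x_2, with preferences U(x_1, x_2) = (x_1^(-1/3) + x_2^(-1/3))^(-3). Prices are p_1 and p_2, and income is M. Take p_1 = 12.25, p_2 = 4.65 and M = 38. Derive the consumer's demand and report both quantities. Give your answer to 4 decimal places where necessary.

x_1* = 1.7379, x_2* = 3.5937

MU_x_1 ∝ x_1^(-4/3), MU_x_2 ∝ x_2^(-4/3), so MRS = (x_2/x_1)^(4/3) = p_1/p_2.
Solve for the ratio: x_2/x_1 = [p_1/p_2]^(0.75).
Substitute x_2 = (x_2/x_1)·x_1 into the budget: x_1* = M/(p_1 + p_2·(x_2/x_1)).
Numerically x_2/x_1 = 2.067818, so x_1* = 38/(12.25 + 4.65·2.067818) = 1.7379 and x_2* = 2.067818·1.7379 = 3.5937.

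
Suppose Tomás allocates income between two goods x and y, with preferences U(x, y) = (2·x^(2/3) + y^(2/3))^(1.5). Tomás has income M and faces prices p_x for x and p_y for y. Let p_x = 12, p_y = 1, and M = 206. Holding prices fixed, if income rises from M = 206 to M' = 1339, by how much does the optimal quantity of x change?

Δx* = 4.9693

MRS = MU_x/MU_y = 2·(y/x)^(1/3). Set equal to p_x/p_y.
Hence y/x = ((1/2)·p_x/p_y)^(1/(1/3)), i.e. raised to the 3 power.
With the ratio pinned down, the budget gives x* = M/(p_x + p_y·(y/x)) and y* = (y/x)·x*.
Numerically y/x = 216, so x* = 206/(12 + 1·216) = 0.9035.
At M' = 1339: x* = 5.8728. Change: 5.8728 − 0.9035 = 4.9693.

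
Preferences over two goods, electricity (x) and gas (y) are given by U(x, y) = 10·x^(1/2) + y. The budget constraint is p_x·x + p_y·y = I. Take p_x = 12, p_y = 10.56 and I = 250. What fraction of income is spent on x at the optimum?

share on x = 0.9293

MU_x = 5/√x, MU_y = 1. Tangency: 5/√x = p_x/p_y.
Thus x* = (5·p_y/p_x)² — independent of I — with the rest of income spent on y.
Plugging in: x* = (5·10.56/12)² = 19.36, y* = 1.6742.
Expenditure on x: 12·19.36 = 232.32; share = 0.9293.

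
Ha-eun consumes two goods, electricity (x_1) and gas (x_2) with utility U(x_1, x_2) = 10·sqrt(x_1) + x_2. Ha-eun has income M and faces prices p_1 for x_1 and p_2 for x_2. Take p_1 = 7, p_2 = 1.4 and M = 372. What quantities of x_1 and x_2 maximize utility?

Set MRS = p_1/p_2: 5·x_1^(−1/2) = p_1/p_2.
Thus x_1* = (5·p_2/p_1)² — independent of M — with the rest of income spent on x_2.
Plugging in: x_1* = (5·1.4/7)² = 1, x_2* = 260.7143.

x_1* = 1, x_2* = 260.7143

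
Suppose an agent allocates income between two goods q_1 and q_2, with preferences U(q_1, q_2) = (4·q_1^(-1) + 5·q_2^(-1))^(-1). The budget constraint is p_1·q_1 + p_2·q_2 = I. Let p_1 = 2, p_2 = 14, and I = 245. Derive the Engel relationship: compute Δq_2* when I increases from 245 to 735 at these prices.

Δq_2* = 26.1572

MRS = MU_q_1/MU_q_2 = (4/5)·(q_2/q_1)^(2). Set equal to p_1/p_2.
Hence q_2/q_1 = ((5/4)·p_1/p_2)^(1/(2)), i.e. raised to the 0.5 power.
Substitute q_2 = (q_2/q_1)·q_1 into the budget: q_1* = I/(p_1 + p_2·(q_2/q_1)).
Numerically q_2/q_1 = 0.422577, so q_1* = 245/(2 + 14·0.422577) = 30.9497 and q_2* = 0.422577·30.9497 = 13.0786.
At I' = 735: q_2* = 39.2359. Change: 39.2359 − 13.0786 = 26.1572.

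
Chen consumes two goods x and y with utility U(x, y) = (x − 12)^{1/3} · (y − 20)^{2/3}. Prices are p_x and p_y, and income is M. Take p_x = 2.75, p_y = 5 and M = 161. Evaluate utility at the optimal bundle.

This is Cobb-Douglas in (x−12, y−20): tangency gives 1/3·p_y·(y−20) = 2/3·p_x·(x−12).
After buying the subsistence bundle (12, 20), a share 1/3 of the remaining income goes to x: x* = 12 + 1/3·(M − 12p_x − 20p_y)/p_x.
Discretionary income = 161 − 12·2.75 − 20·5 = 28; x* = 12 + 1/3·28/2.75 = 15.3939; y* = 20 + 2/3·28/5 = 23.7333.
Utility at the optimum: U(15.3939, 23.7333) = 3.6166.

V = 3.6166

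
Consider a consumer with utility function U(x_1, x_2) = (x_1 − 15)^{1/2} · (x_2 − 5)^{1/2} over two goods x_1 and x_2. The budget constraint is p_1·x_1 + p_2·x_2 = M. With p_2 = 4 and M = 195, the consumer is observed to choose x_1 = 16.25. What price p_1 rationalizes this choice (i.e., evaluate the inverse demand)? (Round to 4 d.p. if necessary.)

Let x_1' = x_1−15, x_2' = x_2−5. MRS = x_2'/x_1' = p_1/p_2.
Substituting into the budget: x_1* = 15 + 0.5·(M − 15·p_1 − 5·p_2)/p_1, and x_2* = 5 + 0.5·(…)/p_2.
Set x_1* = 16.25 in the demand function and solve for p_1: p_1 = 10.

p_1 = 10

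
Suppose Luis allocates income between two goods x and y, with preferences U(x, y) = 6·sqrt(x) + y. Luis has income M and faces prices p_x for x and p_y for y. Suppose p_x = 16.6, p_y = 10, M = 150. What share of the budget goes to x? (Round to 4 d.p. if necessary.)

share on x = 0.3614

MU_x = 3/√x, MU_y = 1. Tangency: 3/√x = p_x/p_y.
Thus x* = (3·p_y/p_x)² — independent of M — with the rest of income spent on y.
Plugging in: x* = (3·10/16.6)² = 3.2661, y* = 9.5783.
Expenditure on x: 16.6·3.2661 = 54.2169; share = 0.3614.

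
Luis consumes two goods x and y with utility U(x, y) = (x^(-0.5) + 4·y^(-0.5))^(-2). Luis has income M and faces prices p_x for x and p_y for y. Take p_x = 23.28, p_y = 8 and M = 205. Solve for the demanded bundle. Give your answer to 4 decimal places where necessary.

x* = 3.1848, y* = 16.3573

MRS = MU_x/MU_y = (1/4)·(y/x)^(1.5). Set equal to p_x/p_y.
Solve for the ratio: y/x = [4·p_x/p_y]^(2/3).
Substitute y = (y/x)·x into the budget: x* = M/(p_x + p_y·(y/x)).
Numerically y/x = 5.136122, so x* = 205/(23.28 + 8·5.136122) = 3.1848 and y* = 5.136122·3.1848 = 16.3573.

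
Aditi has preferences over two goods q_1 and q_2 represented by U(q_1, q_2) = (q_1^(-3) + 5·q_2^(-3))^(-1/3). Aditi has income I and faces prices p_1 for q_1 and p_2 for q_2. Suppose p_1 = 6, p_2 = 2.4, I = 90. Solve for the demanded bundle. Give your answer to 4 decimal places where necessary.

q_1* = 8.5611, q_2* = 16.0974

MU_q_1 ∝ q_1^(-4), MU_q_2 ∝ 5·q_2^(-4), so MRS = (1/5)·(q_2/q_1)^(4) = p_1/p_2.
Hence q_2/q_1 = (5·p_1/p_2)^(1/(4)), i.e. raised to the 0.25 power.
Substitute q_2 = (q_2/q_1)·q_1 into the budget: q_1* = I/(p_1 + p_2·(q_2/q_1)).
Numerically q_2/q_1 = 1.880302, so q_1* = 90/(6 + 2.4·1.880302) = 8.5611 and q_2* = 1.880302·8.5611 = 16.0974.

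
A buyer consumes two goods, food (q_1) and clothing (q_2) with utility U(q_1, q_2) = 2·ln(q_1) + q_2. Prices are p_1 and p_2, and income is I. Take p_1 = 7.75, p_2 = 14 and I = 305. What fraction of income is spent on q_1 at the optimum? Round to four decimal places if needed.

Set MRS = p_1/p_2: (2/q_1)/1 = p_1/p_2.
So q_1*(p_1,p_2) = 2·p_2/p_1, independent of income; and q_2* = (I − 2·p_2)/p_2.
At the given prices: q_1* = 2·14/7.75 = 3.6129, and q_2* = 19.7857.
Expenditure on q_1: 7.75·3.6129 = 28; share = 0.0918.

share on q_1 = 0.0918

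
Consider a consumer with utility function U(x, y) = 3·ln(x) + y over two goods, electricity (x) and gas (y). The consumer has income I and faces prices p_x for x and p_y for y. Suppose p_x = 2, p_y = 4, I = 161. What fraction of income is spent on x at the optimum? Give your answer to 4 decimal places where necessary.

MU_x = 3/x, MU_y = 1. Tangency: 3/x = p_x/p_y.
So x*(p_x,p_y) = 3·p_y/p_x, independent of income; and y* = (I − 3·p_y)/p_y.
At the given prices: x* = 3·4/2 = 6, and y* = 37.25.
Expenditure on x: 2·6 = 12; share = 0.0745.

share on x = 0.0745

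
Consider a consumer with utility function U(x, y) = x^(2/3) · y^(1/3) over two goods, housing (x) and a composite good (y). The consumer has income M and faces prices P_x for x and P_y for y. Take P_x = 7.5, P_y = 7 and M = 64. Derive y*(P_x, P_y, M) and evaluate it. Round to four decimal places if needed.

y* = 3.0476

Demand: x*(P_x,P_y,M) = 2/3·M/P_x and y* = 1/3·M/P_y.
At P_x=7.5, P_y=7, M=64: y* = 1/3·64/7 = 3.0476.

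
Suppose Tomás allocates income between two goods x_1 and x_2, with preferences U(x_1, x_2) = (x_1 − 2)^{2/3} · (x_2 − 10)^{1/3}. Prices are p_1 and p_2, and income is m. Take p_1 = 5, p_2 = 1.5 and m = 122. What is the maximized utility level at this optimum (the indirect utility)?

V = 15.3342

This is Cobb-Douglas in (x_1−2, x_2−10): tangency gives 2/3·p_2·(x_2−10) = 1/3·p_1·(x_1−2).
After buying the subsistence bundle (2, 10), a share 2/3 of the remaining income goes to x_1: x_1* = 2 + 2/3·(m − 2p_1 − 10p_2)/p_1.
Discretionary income = 122 − 2·5 − 10·1.5 = 97; x_1* = 2 + 2/3·97/5 = 14.9333; x_2* = 10 + 1/3·97/1.5 = 31.5556.
Utility at the optimum: U(14.9333, 31.5556) = 15.3342.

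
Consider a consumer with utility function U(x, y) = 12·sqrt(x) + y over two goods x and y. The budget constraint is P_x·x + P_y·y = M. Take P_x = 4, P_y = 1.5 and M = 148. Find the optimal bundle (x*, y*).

Solve: √x = 6·P_y/P_x, so x*(P_x,P_y) = (6·P_y/P_x)², and y* = (M − P_x·x*)/P_y.
Plugging in: x* = (6·1.5/4)² = 5.0625, y* = 85.1667.

x* = 5.0625, y* = 85.1667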